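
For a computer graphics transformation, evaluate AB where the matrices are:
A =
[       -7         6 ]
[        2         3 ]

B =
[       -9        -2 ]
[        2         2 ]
AB =
[       75        26 ]
[      -12         2 ]

Matrix multiplication: (AB)[i][j] = sum over k of A[i][k] * B[k][j].
  (AB)[0][0] = (-7)*(-9) + (6)*(2) = 75
  (AB)[0][1] = (-7)*(-2) + (6)*(2) = 26
  (AB)[1][0] = (2)*(-9) + (3)*(2) = -12
  (AB)[1][1] = (2)*(-2) + (3)*(2) = 2
AB =
[       75        26 ]
[      -12         2 ]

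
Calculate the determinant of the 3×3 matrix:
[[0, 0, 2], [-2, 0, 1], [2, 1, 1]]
-4

Expansion along first row:
det = 0·det([[0,1],[1,1]]) - 0·det([[-2,1],[2,1]]) + 2·det([[-2,0],[2,1]])
    = 0·(0·1 - 1·1) - 0·(-2·1 - 1·2) + 2·(-2·1 - 0·2)
    = 0·-1 - 0·-4 + 2·-2
    = 0 + 0 + -4 = -4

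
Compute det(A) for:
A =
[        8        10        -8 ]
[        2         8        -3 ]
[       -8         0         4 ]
det(A) = -96

Expand along row 0 (cofactor expansion): det(A) = a*(e*i - f*h) - b*(d*i - f*g) + c*(d*h - e*g), where the 3×3 is [[a, b, c], [d, e, f], [g, h, i]].
Minor M_00 = (8)*(4) - (-3)*(0) = 32 - 0 = 32.
Minor M_01 = (2)*(4) - (-3)*(-8) = 8 - 24 = -16.
Minor M_02 = (2)*(0) - (8)*(-8) = 0 + 64 = 64.
det(A) = (8)*(32) - (10)*(-16) + (-8)*(64) = 256 + 160 - 512 = -96.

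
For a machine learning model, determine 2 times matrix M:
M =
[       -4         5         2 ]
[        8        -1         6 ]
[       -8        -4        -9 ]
2M =
[       -8        10         4 ]
[       16        -2        12 ]
[      -16        -8       -18 ]

Scalar multiplication is elementwise: (2M)[i][j] = 2 * M[i][j].
  (2M)[0][0] = 2 * (-4) = -8
  (2M)[0][1] = 2 * (5) = 10
  (2M)[0][2] = 2 * (2) = 4
  (2M)[1][0] = 2 * (8) = 16
  (2M)[1][1] = 2 * (-1) = -2
  (2M)[1][2] = 2 * (6) = 12
  (2M)[2][0] = 2 * (-8) = -16
  (2M)[2][1] = 2 * (-4) = -8
  (2M)[2][2] = 2 * (-9) = -18
2M =
[       -8        10         4 ]
[       16        -2        12 ]
[      -16        -8       -18 ]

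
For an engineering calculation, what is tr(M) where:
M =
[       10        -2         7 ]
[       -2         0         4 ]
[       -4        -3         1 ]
tr(M) = 10 + 0 + 1 = 11

The trace of a square matrix is the sum of its diagonal entries.
Diagonal entries of M: M[0][0] = 10, M[1][1] = 0, M[2][2] = 1.
tr(M) = 10 + 0 + 1 = 11.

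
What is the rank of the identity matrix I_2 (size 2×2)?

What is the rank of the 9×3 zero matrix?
rank(I_2) = 2, rank(0) = 0

The identity I_2 has 2 columns that are the standard basis vectors e_1, …, e_2. These are linearly independent, so all 2 columns are pivots and rank(I_2) = 2.
The 9×3 zero matrix has every entry zero, so every row is the zero row and there are no pivots; rank(0) = 0.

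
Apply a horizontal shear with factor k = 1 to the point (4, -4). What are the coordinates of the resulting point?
(0, -4)

Shear matrix for horizontal shear with factor k = 1:
[[1, 1], [0, 1]]
Result: (4, -4) → (0, -4)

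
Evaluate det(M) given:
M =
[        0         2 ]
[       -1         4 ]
det(M) = 2

For a 2×2 matrix [[a, b], [c, d]], det = a*d - b*c.
det(M) = (0)*(4) - (2)*(-1) = 0 + 2 = 2.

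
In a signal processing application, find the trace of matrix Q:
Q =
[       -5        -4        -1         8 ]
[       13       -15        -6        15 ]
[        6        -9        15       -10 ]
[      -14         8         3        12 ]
tr(Q) = -5 - 15 + 15 + 12 = 7

The trace of a square matrix is the sum of its diagonal entries.
Diagonal entries of Q: Q[0][0] = -5, Q[1][1] = -15, Q[2][2] = 15, Q[3][3] = 12.
tr(Q) = -5 - 15 + 15 + 12 = 7.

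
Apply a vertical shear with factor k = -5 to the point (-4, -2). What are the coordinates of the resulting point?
(-4, 18)

Shear matrix for vertical shear with factor k = -5:
[[1, 0], [-5, 1]]
Result: (-4, -2) → (-4, 18)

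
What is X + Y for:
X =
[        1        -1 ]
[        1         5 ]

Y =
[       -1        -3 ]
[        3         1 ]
X + Y =
[        0        -4 ]
[        4         6 ]

Matrix addition is elementwise: (X+Y)[i][j] = X[i][j] + Y[i][j].
  (X+Y)[0][0] = (1) + (-1) = 0
  (X+Y)[0][1] = (-1) + (-3) = -4
  (X+Y)[1][0] = (1) + (3) = 4
  (X+Y)[1][1] = (5) + (1) = 6
X + Y =
[        0        -4 ]
[        4         6 ]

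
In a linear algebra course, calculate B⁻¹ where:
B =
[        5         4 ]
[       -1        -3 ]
det(B) = -11
B⁻¹ =
[     3/11      4/11 ]
[    -1/11     -5/11 ]

For a 2×2 matrix B = [[a, b], [c, d]] with det(B) ≠ 0, B⁻¹ = (1/det(B)) * [[d, -b], [-c, a]].
det(B) = (5)*(-3) - (4)*(-1) = -15 + 4 = -11.
B⁻¹ = (1/-11) * [[-3, -4], [1, 5]].
Dividing each entry by -11 and reducing:
B⁻¹ =
[     3/11      4/11 ]
[    -1/11     -5/11 ]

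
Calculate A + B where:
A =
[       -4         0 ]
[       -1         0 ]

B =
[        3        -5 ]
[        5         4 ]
A + B =
[       -1        -5 ]
[        4         4 ]

Matrix addition is elementwise: (A+B)[i][j] = A[i][j] + B[i][j].
  (A+B)[0][0] = (-4) + (3) = -1
  (A+B)[0][1] = (0) + (-5) = -5
  (A+B)[1][0] = (-1) + (5) = 4
  (A+B)[1][1] = (0) + (4) = 4
A + B =
[       -1        -5 ]
[        4         4 ]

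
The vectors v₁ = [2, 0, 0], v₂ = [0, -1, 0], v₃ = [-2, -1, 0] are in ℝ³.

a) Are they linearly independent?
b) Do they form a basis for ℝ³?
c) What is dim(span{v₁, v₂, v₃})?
Not independent, not a basis, dim(span) = 2

Check whether v₃ can be written as a linear combination of v₁ and v₂.
v₃ = (-1)·v₁ + (1)·v₂ = [-2, -1, 0], so the three vectors are linearly dependent.
Thus they do not form a basis for ℝ³, and dim(span{v₁, v₂, v₃}) = 2 (spanned by v₁ and v₂).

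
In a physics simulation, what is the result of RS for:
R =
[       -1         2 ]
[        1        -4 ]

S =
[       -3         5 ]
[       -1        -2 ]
RS =
[        1        -9 ]
[        1        13 ]

Matrix multiplication: (RS)[i][j] = sum over k of R[i][k] * S[k][j].
  (RS)[0][0] = (-1)*(-3) + (2)*(-1) = 1
  (RS)[0][1] = (-1)*(5) + (2)*(-2) = -9
  (RS)[1][0] = (1)*(-3) + (-4)*(-1) = 1
  (RS)[1][1] = (1)*(5) + (-4)*(-2) = 13
RS =
[        1        -9 ]
[        1        13 ]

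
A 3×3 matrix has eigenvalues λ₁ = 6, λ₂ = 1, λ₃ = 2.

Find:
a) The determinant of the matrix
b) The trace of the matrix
det = 12, trace = 9

Two standard eigenvalue identities:
- det(A) equals the product of the eigenvalues (counted with multiplicity).
- trace(A) equals the sum of the eigenvalues.
det(A) = (6)*(1)*(2) = 12.
trace(A) = 6 + 1 + 2 = 9.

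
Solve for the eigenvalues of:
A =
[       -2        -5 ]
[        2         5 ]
λ = 0, 3

Solve det(A - λI) = 0. For a 2×2 matrix the characteristic equation is λ² - (trace)λ + det = 0.
trace(A) = a + d = -2 + 5 = 3.
det(A) = a*d - b*c = (-2)*(5) - (-5)*(2) = -10 + 10 = 0.
Characteristic equation: λ² - (3)λ + (0) = 0.
Discriminant = (3)² - 4*(0) = 9 - 0 = 9.
λ = (3 ± √9) / 2 = (3 ± 3) / 2 = 0, 3.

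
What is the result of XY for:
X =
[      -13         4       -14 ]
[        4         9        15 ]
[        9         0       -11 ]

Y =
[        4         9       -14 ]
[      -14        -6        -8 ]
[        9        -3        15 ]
XY =
[     -234       -99       -60 ]
[       25       -63        97 ]
[      -63       114      -291 ]

Matrix multiplication: (XY)[i][j] = sum over k of X[i][k] * Y[k][j].
  (XY)[0][0] = (-13)*(4) + (4)*(-14) + (-14)*(9) = -234
  (XY)[0][1] = (-13)*(9) + (4)*(-6) + (-14)*(-3) = -99
  (XY)[0][2] = (-13)*(-14) + (4)*(-8) + (-14)*(15) = -60
  (XY)[1][0] = (4)*(4) + (9)*(-14) + (15)*(9) = 25
  (XY)[1][1] = (4)*(9) + (9)*(-6) + (15)*(-3) = -63
  (XY)[1][2] = (4)*(-14) + (9)*(-8) + (15)*(15) = 97
  (XY)[2][0] = (9)*(4) + (0)*(-14) + (-11)*(9) = -63
  (XY)[2][1] = (9)*(9) + (0)*(-6) + (-11)*(-3) = 114
  (XY)[2][2] = (9)*(-14) + (0)*(-8) + (-11)*(15) = -291
XY =
[     -234       -99       -60 ]
[       25       -63        97 ]
[      -63       114      -291 ]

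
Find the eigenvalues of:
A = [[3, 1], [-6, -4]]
λ = -3, 2

Solve det(A - λI) = 0. For a 2×2 matrix this is λ² - (trace)λ + det = 0.
trace(A) = 3 - 4 = -1.
det(A) = (3)*(-4) - (1)*(-6) = -12 + 6 = -6.
Characteristic equation: λ² - (-1)λ + (-6) = 0.
Discriminant: (-1)² - 4*(-6) = 1 + 24 = 25.
Roots: λ = (-1 ± √25) / 2 = -3, 2.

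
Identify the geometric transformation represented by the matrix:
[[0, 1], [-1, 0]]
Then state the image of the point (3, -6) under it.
rotation by 90° clockwise (i.e., 270° counterclockwise); image of (3, -6) is (-6, -3)

This matches the form [[cos θ, -sin θ], [sin θ, cos θ]] of a rotation matrix; reading off cos θ and sin θ gives the angle.
The matrix [[0, 1], [-1, 0]] represents: rotation by 90° clockwise (i.e., 270° counterclockwise).
Applying it to (3, -6): [0·3 + 1·-6, -1·3 + 0·-6] = (-6, -3).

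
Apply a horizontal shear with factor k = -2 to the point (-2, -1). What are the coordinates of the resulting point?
(0, -1)

Shear matrix for horizontal shear with factor k = -2:
[[1, -2], [0, 1]]
Result: (-2, -1) → (0, -1)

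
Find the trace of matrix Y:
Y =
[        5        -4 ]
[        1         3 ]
tr(Y) = 5 + 3 = 8

The trace of a square matrix is the sum of its diagonal entries.
Diagonal entries of Y: Y[0][0] = 5, Y[1][1] = 3.
tr(Y) = 5 + 3 = 8.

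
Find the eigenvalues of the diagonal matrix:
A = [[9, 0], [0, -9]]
λ₁ = 9, λ₂ = -9

The characteristic polynomial of A is det(A - λI) = (9 - λ)(-9 - λ) = 0.
The roots are λ = 9 and λ = -9, so the eigenvalues are the diagonal entries.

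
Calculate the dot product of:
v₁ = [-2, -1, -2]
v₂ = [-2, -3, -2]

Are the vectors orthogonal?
11, No

The dot product is the sum of products of corresponding components.
v₁·v₂ = (-2)*(-2) + (-1)*(-3) + (-2)*(-2) = 4 + 3 + 4 = 11.
Two vectors are orthogonal iff their dot product is 0; here the dot product is 11, so the vectors are not orthogonal.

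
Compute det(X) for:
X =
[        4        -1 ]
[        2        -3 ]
det(X) = -10

For a 2×2 matrix [[a, b], [c, d]], det = a*d - b*c.
det(X) = (4)*(-3) - (-1)*(2) = -12 + 2 = -10.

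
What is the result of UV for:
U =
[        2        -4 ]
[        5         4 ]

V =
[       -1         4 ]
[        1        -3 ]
UV =
[       -6        20 ]
[       -1         8 ]

Matrix multiplication: (UV)[i][j] = sum over k of U[i][k] * V[k][j].
  (UV)[0][0] = (2)*(-1) + (-4)*(1) = -6
  (UV)[0][1] = (2)*(4) + (-4)*(-3) = 20
  (UV)[1][0] = (5)*(-1) + (4)*(1) = -1
  (UV)[1][1] = (5)*(4) + (4)*(-3) = 8
UV =
[       -6        20 ]
[       -1         8 ]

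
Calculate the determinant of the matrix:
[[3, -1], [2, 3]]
11

For a 2×2 matrix [[a, b], [c, d]], det = ad - bc
det = (3)(3) - (-1)(2) = 9 - -2 = 11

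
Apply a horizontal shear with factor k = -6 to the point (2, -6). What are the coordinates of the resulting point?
(38, -6)

Shear matrix for horizontal shear with factor k = -6:
[[1, -6], [0, 1]]
Result: (2, -6) → (38, -6)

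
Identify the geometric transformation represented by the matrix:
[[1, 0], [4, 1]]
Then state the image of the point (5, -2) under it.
vertical shear with factor 4; image of (5, -2) is (5, 18)

The matrix [[1, 0], [k, 1]] sends (x, y) to (x, 4x + y), leaving the x-coordinate fixed: a vertical shear.
The matrix [[1, 0], [4, 1]] represents: vertical shear with factor 4.
Applying it to (5, -2): [1·5 + 0·-2, 4·5 + 1·-2] = (5, 18).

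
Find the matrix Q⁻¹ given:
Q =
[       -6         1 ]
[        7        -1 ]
det(Q) = -1
Q⁻¹ =
[        1         1 ]
[        7         6 ]

For a 2×2 matrix Q = [[a, b], [c, d]] with det(Q) ≠ 0, Q⁻¹ = (1/det(Q)) * [[d, -b], [-c, a]].
det(Q) = (-6)*(-1) - (1)*(7) = 6 - 7 = -1.
Q⁻¹ = (1/-1) * [[-1, -1], [-7, -6]].
Dividing each entry by -1 and reducing:
Q⁻¹ =
[        1         1 ]
[        7         6 ]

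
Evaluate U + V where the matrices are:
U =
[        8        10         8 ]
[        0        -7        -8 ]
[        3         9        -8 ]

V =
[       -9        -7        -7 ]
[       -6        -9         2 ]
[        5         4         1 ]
U + V =
[       -1         3         1 ]
[       -6       -16        -6 ]
[        8        13        -7 ]

Matrix addition is elementwise: (U+V)[i][j] = U[i][j] + V[i][j].
  (U+V)[0][0] = (8) + (-9) = -1
  (U+V)[0][1] = (10) + (-7) = 3
  (U+V)[0][2] = (8) + (-7) = 1
  (U+V)[1][0] = (0) + (-6) = -6
  (U+V)[1][1] = (-7) + (-9) = -16
  (U+V)[1][2] = (-8) + (2) = -6
  (U+V)[2][0] = (3) + (5) = 8
  (U+V)[2][1] = (9) + (4) = 13
  (U+V)[2][2] = (-8) + (1) = -7
U + V =
[       -1         3         1 ]
[       -6       -16        -6 ]
[        8        13        -7 ]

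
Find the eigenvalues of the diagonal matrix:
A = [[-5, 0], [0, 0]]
λ₁ = -5, λ₂ = 0

The characteristic polynomial of A is det(A - λI) = (-5 - λ)(0 - λ) = 0.
The roots are λ = -5 and λ = 0, so the eigenvalues are the diagonal entries.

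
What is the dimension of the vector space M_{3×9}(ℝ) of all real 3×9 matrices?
Dimension = 27

A real 3×9 matrix is determined by its 3·9 = 27 independent entries.
A standard basis is {E_ij : 1 ≤ i ≤ 3, 1 ≤ j ≤ 9}, where E_ij has a 1 in position (i, j) and 0 elsewhere — there are 27 such matrices, and they are linearly independent and span M_{3×9}(ℝ).
Therefore dim(M_{3×9}(ℝ)) = 27.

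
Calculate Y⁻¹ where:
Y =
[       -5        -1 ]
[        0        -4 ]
det(Y) = 20
Y⁻¹ =
[     -1/5      1/20 ]
[        0      -1/4 ]

For a 2×2 matrix Y = [[a, b], [c, d]] with det(Y) ≠ 0, Y⁻¹ = (1/det(Y)) * [[d, -b], [-c, a]].
det(Y) = (-5)*(-4) - (-1)*(0) = 20 - 0 = 20.
Y⁻¹ = (1/20) * [[-4, 1], [0, -5]].
Dividing each entry by 20 and reducing:
Y⁻¹ =
[     -1/5      1/20 ]
[        0      -1/4 ]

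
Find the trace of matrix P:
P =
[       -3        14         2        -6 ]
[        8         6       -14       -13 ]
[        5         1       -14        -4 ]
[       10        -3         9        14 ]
tr(P) = -3 + 6 - 14 + 14 = 3

The trace of a square matrix is the sum of its diagonal entries.
Diagonal entries of P: P[0][0] = -3, P[1][1] = 6, P[2][2] = -14, P[3][3] = 14.
tr(P) = -3 + 6 - 14 + 14 = 3.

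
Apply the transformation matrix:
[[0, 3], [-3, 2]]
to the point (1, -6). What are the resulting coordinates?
(-18, -15)

Matrix multiplication:
[[0, 3], [-3, 2]] × [1, -6]ᵀ
= [0×1 + 3×-6, -3×1 + 2×-6]ᵀ
= [-18.0000, -15.0000]ᵀ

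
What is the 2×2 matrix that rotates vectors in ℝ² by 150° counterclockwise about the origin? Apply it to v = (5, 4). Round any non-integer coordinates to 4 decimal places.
R = [[-√3/2, -1/2], [1/2, -√3/2]]; R·v = (-6.3301, -0.9641)

A counterclockwise rotation by angle θ in ℝ² has matrix R(θ) = [[cos θ, -sin θ], [sin θ, cos θ]].
For θ = 150°: cos θ = -√3/2, sin θ = 1/2.
R(150°) = [[-√3/2, -1/2], [1/2, -√3/2]].
R·v = [-√3/2·5 + (-1/2)·4, 1/2·5 + -√3/2·4] = (-6.3301, -0.9641).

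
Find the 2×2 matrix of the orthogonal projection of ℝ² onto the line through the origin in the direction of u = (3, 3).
[[1/2, 1/2], [1/2, 1/2]]

The orthogonal projection onto the line spanned by a nonzero vector u = (a, b) has matrix P = (u uᵀ) / (uᵀ u) = (1/(a² + b²)) · [[a², ab], [ab, b²]].
Here u = (3, 3), so a² + b² = 9 + 9 = 18.
P = (1/18) · [[9, 9], [9, 9]] = [[1/2, 1/2], [1/2, 1/2]].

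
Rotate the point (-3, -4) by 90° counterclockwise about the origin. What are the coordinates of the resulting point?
(4, -3)

Rotation matrix R(θ) = [[cos θ, -sin θ], [sin θ, cos θ]]; for θ = 90°:
R = [[0, -1], [1, 0]]
Result: R × [-3, -4]ᵀ = [0·-3 + (-1)·-4, 1·-3 + (0)·-4]ᵀ = (4, -3)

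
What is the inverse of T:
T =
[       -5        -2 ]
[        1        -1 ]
det(T) = 7
T⁻¹ =
[     -1/7       2/7 ]
[     -1/7      -5/7 ]

For a 2×2 matrix T = [[a, b], [c, d]] with det(T) ≠ 0, T⁻¹ = (1/det(T)) * [[d, -b], [-c, a]].
det(T) = (-5)*(-1) - (-2)*(1) = 5 + 2 = 7.
T⁻¹ = (1/7) * [[-1, 2], [-1, -5]].
Dividing each entry by 7 and reducing:
T⁻¹ =
[     -1/7       2/7 ]
[     -1/7      -5/7 ]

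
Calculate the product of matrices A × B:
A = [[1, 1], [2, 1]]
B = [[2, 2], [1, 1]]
[[3, 3], [5, 5]]

Matrix multiplication:
C[0][0] = 1×2 + 1×1 = 3
C[0][1] = 1×2 + 1×1 = 3
C[1][0] = 2×2 + 1×1 = 5
C[1][1] = 2×2 + 1×1 = 5
Result: [[3, 3], [5, 5]]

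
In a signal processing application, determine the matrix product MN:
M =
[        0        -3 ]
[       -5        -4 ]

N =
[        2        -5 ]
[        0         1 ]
MN =
[        0        -3 ]
[      -10        21 ]

Matrix multiplication: (MN)[i][j] = sum over k of M[i][k] * N[k][j].
  (MN)[0][0] = (0)*(2) + (-3)*(0) = 0
  (MN)[0][1] = (0)*(-5) + (-3)*(1) = -3
  (MN)[1][0] = (-5)*(2) + (-4)*(0) = -10
  (MN)[1][1] = (-5)*(-5) + (-4)*(1) = 21
MN =
[        0        -3 ]
[      -10        21 ]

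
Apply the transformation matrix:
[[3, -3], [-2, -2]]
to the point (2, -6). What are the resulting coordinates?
(24, 8)

Matrix multiplication:
[[3, -3], [-2, -2]] × [2, -6]ᵀ
= [3×2 + -3×-6, -2×2 + -2×-6]ᵀ
= [24.0000, 8.0000]ᵀ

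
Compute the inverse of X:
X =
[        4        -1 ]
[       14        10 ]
det(X) = 54
X⁻¹ =
[     5/27      1/54 ]
[    -7/27      2/27 ]

For a 2×2 matrix X = [[a, b], [c, d]] with det(X) ≠ 0, X⁻¹ = (1/det(X)) * [[d, -b], [-c, a]].
det(X) = (4)*(10) - (-1)*(14) = 40 + 14 = 54.
X⁻¹ = (1/54) * [[10, 1], [-14, 4]].
Dividing each entry by 54 and reducing:
X⁻¹ =
[     5/27      1/54 ]
[    -7/27      2/27 ]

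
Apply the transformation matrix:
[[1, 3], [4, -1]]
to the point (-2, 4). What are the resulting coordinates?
(10, -12)

Matrix multiplication:
[[1, 3], [4, -1]] × [-2, 4]ᵀ
= [1×-2 + 3×4, 4×-2 + -1×4]ᵀ
= [10.0000, -12.0000]ᵀ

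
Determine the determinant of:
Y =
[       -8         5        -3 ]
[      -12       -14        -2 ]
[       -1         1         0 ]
det(Y) = 72

Expand along row 0 (cofactor expansion): det(Y) = a*(e*i - f*h) - b*(d*i - f*g) + c*(d*h - e*g), where the 3×3 is [[a, b, c], [d, e, f], [g, h, i]].
Minor M_00 = (-14)*(0) - (-2)*(1) = 0 + 2 = 2.
Minor M_01 = (-12)*(0) - (-2)*(-1) = 0 - 2 = -2.
Minor M_02 = (-12)*(1) - (-14)*(-1) = -12 - 14 = -26.
det(Y) = (-8)*(2) - (5)*(-2) + (-3)*(-26) = -16 + 10 + 78 = 72.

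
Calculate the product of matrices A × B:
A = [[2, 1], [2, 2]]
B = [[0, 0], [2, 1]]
[[2, 1], [4, 2]]

Matrix multiplication:
C[0][0] = 2×0 + 1×2 = 2
C[0][1] = 2×0 + 1×1 = 1
C[1][0] = 2×0 + 2×2 = 4
C[1][1] = 2×0 + 2×1 = 2
Result: [[2, 1], [4, 2]]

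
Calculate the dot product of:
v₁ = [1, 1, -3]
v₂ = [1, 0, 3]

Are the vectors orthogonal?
-8, No

The dot product is the sum of products of corresponding components.
v₁·v₂ = (1)*(1) + (1)*(0) + (-3)*(3) = 1 + 0 - 9 = -8.
Two vectors are orthogonal iff their dot product is 0; here the dot product is -8, so the vectors are not orthogonal.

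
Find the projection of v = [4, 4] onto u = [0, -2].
[0, 4]

The projection of v onto u is proj_u(v) = ((v·u) / (u·u)) · u.
v·u = (4)*(0) + (4)*(-2) = -8.
u·u = (0)*(0) + (-2)*(-2) = 4.
coefficient = -8 / 4 = -2.
proj_u(v) = -2 · [0, -2] = [0, 4].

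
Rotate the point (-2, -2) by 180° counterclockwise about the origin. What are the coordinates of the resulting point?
(2, 2)

Rotation matrix R(θ) = [[cos θ, -sin θ], [sin θ, cos θ]]; for θ = 180°:
R = [[-1, 0], [0, -1]]
Result: R × [-2, -2]ᵀ = [-1·-2 + (0)·-2, 0·-2 + (-1)·-2]ᵀ = (2, 2)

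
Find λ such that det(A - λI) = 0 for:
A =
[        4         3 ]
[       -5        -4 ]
λ = -1, 1

Solve det(A - λI) = 0. For a 2×2 matrix the characteristic equation is λ² - (trace)λ + det = 0.
trace(A) = a + d = 4 - 4 = 0.
det(A) = a*d - b*c = (4)*(-4) - (3)*(-5) = -16 + 15 = -1.
Characteristic equation: λ² - (0)λ + (-1) = 0.
Discriminant = (0)² - 4*(-1) = 0 + 4 = 4.
λ = (0 ± √4) / 2 = (0 ± 2) / 2 = -1, 1.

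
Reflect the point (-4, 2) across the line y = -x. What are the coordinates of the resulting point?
(-2, 4)

Reflection across line y = -x: (-4, 2) → (-2, 4)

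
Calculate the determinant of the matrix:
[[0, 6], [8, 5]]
-48

For a 2×2 matrix [[a, b], [c, d]], det = ad - bc
det = (0)(5) - (6)(8) = 0 - 48 = -48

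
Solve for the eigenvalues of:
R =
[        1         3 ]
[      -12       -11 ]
λ = -5, -5

Solve det(R - λI) = 0. For a 2×2 matrix the characteristic equation is λ² - (trace)λ + det = 0.
trace(R) = a + d = 1 - 11 = -10.
det(R) = a*d - b*c = (1)*(-11) - (3)*(-12) = -11 + 36 = 25.
Characteristic equation: λ² - (-10)λ + (25) = 0.
Discriminant = (-10)² - 4*(25) = 100 - 100 = 0.
λ = (-10 ± √0) / 2 = (-10 ± 0) / 2 = -5, -5.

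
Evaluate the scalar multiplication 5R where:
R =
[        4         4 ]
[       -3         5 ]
5R =
[       20        20 ]
[      -15        25 ]

Scalar multiplication is elementwise: (5R)[i][j] = 5 * R[i][j].
  (5R)[0][0] = 5 * (4) = 20
  (5R)[0][1] = 5 * (4) = 20
  (5R)[1][0] = 5 * (-3) = -15
  (5R)[1][1] = 5 * (5) = 25
5R =
[       20        20 ]
[      -15        25 ]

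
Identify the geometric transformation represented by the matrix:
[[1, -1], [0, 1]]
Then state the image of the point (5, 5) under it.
horizontal shear with factor -1; image of (5, 5) is (0, 5)

The matrix [[1, k], [0, 1]] sends (x, y) to (x + -1y, y), leaving the y-coordinate fixed: a horizontal shear.
The matrix [[1, -1], [0, 1]] represents: horizontal shear with factor -1.
Applying it to (5, 5): [1·5 + -1·5, 0·5 + 1·5] = (0, 5).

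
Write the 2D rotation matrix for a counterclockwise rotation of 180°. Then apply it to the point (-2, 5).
R = [[-1, 0], [0, -1]]; R·(-2, 5) = (2, -5)

Rotation matrix formula: R(θ) = [[cos θ, -sin θ], [sin θ, cos θ]]
For θ = 180°:
cos(180°) = -1
sin(180°) = 0
R = [[-1, 0], [0, -1]]
Apply to (-2, 5): [-1·-2 + (0)·5, 0·-2 + -1·5] = (2, -5)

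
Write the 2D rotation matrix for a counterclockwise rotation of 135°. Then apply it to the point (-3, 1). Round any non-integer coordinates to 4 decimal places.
R = [[-√2/2, -√2/2], [√2/2, -√2/2]]; R·(-3, 1) = (1.4142, -2.8284)

Rotation matrix formula: R(θ) = [[cos θ, -sin θ], [sin θ, cos θ]]
For θ = 135°:
cos(135°) = -√2/2
sin(135°) = √2/2
R = [[-√2/2, -√2/2], [√2/2, -√2/2]]
Apply to (-3, 1): [-√2/2·-3 + (-√2/2)·1, √2/2·-3 + -√2/2·1] = (1.4142, -2.8284)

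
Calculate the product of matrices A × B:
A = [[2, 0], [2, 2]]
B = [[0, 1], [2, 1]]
[[0, 2], [4, 4]]

Matrix multiplication:
C[0][0] = 2×0 + 0×2 = 0
C[0][1] = 2×1 + 0×1 = 2
C[1][0] = 2×0 + 2×2 = 4
C[1][1] = 2×1 + 2×1 = 4
Result: [[0, 2], [4, 4]]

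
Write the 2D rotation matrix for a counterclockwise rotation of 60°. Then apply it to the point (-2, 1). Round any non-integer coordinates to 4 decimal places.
R = [[1/2, -√3/2], [√3/2, 1/2]]; R·(-2, 1) = (-1.8660, -1.2321)

Rotation matrix formula: R(θ) = [[cos θ, -sin θ], [sin θ, cos θ]]
For θ = 60°:
cos(60°) = 1/2
sin(60°) = √3/2
R = [[1/2, -√3/2], [√3/2, 1/2]]
Apply to (-2, 1): [1/2·-2 + (-√3/2)·1, √3/2·-2 + 1/2·1] = (-1.8660, -1.2321)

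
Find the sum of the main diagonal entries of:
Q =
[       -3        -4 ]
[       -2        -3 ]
tr(Q) = -3 - 3 = -6

The trace of a square matrix is the sum of its diagonal entries.
Diagonal entries of Q: Q[0][0] = -3, Q[1][1] = -3.
tr(Q) = -3 - 3 = -6.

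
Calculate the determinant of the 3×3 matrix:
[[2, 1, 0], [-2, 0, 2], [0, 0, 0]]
0

Expansion along first row:
det = 2·det([[0,2],[0,0]]) - 1·det([[-2,2],[0,0]]) + 0·det([[-2,0],[0,0]])
    = 2·(0·0 - 2·0) - 1·(-2·0 - 2·0) + 0·(-2·0 - 0·0)
    = 2·0 - 1·0 + 0·0
    = 0 + 0 + 0 = 0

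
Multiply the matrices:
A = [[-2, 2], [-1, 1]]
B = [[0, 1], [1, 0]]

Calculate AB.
[[2, -2], [1, -1]]

Each entry (i,j) of AB = sum over k of A[i][k]*B[k][j].
(AB)[0][0] = (-2)*(0) + (2)*(1) = 2
(AB)[0][1] = (-2)*(1) + (2)*(0) = -2
(AB)[1][0] = (-1)*(0) + (1)*(1) = 1
(AB)[1][1] = (-1)*(1) + (1)*(0) = -1
AB = [[2, -2], [1, -1]]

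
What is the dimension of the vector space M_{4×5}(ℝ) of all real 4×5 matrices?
Dimension = 20

A real 4×5 matrix is determined by its 4·5 = 20 independent entries.
A standard basis is {E_ij : 1 ≤ i ≤ 4, 1 ≤ j ≤ 5}, where E_ij has a 1 in position (i, j) and 0 elsewhere — there are 20 such matrices, and they are linearly independent and span M_{4×5}(ℝ).
Therefore dim(M_{4×5}(ℝ)) = 20.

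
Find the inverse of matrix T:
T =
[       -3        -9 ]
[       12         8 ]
det(T) = 84
T⁻¹ =
[     2/21      3/28 ]
[     -1/7     -1/28 ]

For a 2×2 matrix T = [[a, b], [c, d]] with det(T) ≠ 0, T⁻¹ = (1/det(T)) * [[d, -b], [-c, a]].
det(T) = (-3)*(8) - (-9)*(12) = -24 + 108 = 84.
T⁻¹ = (1/84) * [[8, 9], [-12, -3]].
Dividing each entry by 84 and reducing:
T⁻¹ =
[     2/21      3/28 ]
[     -1/7     -1/28 ]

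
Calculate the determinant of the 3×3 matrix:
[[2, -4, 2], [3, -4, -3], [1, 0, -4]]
4

Expansion along first row:
det = 2·det([[-4,-3],[0,-4]]) - -4·det([[3,-3],[1,-4]]) + 2·det([[3,-4],[1,0]])
    = 2·(-4·-4 - -3·0) - -4·(3·-4 - -3·1) + 2·(3·0 - -4·1)
    = 2·16 - -4·-9 + 2·4
    = 32 + -36 + 8 = 4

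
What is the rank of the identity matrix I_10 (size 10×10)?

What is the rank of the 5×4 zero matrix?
rank(I_10) = 10, rank(0) = 0

The identity I_10 has 10 columns that are the standard basis vectors e_1, …, e_10. These are linearly independent, so all 10 columns are pivots and rank(I_10) = 10.
The 5×4 zero matrix has every entry zero, so every row is the zero row and there are no pivots; rank(0) = 0.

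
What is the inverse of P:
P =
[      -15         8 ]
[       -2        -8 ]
det(P) = 136
P⁻¹ =
[    -1/17     -1/17 ]
[     1/68   -15/136 ]

For a 2×2 matrix P = [[a, b], [c, d]] with det(P) ≠ 0, P⁻¹ = (1/det(P)) * [[d, -b], [-c, a]].
det(P) = (-15)*(-8) - (8)*(-2) = 120 + 16 = 136.
P⁻¹ = (1/136) * [[-8, -8], [2, -15]].
Dividing each entry by 136 and reducing:
P⁻¹ =
[    -1/17     -1/17 ]
[     1/68   -15/136 ]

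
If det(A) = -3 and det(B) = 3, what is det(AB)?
-9

Use the multiplicative property of determinants: det(AB) = det(A)*det(B).
det(AB) = (-3)*(3) = -9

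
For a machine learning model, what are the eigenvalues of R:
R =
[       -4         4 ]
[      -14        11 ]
λ = 3, 4

Solve det(R - λI) = 0. For a 2×2 matrix the characteristic equation is λ² - (trace)λ + det = 0.
trace(R) = a + d = -4 + 11 = 7.
det(R) = a*d - b*c = (-4)*(11) - (4)*(-14) = -44 + 56 = 12.
Characteristic equation: λ² - (7)λ + (12) = 0.
Discriminant = (7)² - 4*(12) = 49 - 48 = 1.
λ = (7 ± √1) / 2 = (7 ± 1) / 2 = 3, 4.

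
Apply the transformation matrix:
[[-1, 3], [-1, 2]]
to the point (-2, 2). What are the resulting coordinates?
(8, 6)

Matrix multiplication:
[[-1, 3], [-1, 2]] × [-2, 2]ᵀ
= [-1×-2 + 3×2, -1×-2 + 2×2]ᵀ
= [8.0000, 6.0000]ᵀ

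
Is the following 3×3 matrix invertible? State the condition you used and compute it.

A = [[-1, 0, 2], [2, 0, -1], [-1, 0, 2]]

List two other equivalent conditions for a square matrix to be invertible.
No, not invertible; det(A) = 0 (two rows are equal, so the rows are linearly dependent). Equivalent conditions (failing for this A): rank(A) < 3; Ax = 0 has non-trivial solutions; 0 is an eigenvalue; the columns are linearly dependent.

To check invertibility, compute det(A).
In this matrix, row 0 and the last row are identical, so one row is a scalar multiple of another and the rows are linearly dependent.
A matrix with linearly dependent rows has det = 0 and is not invertible.
Equivalent failed conditions:
- rank(A) < 3.
- Ax = 0 has non-trivial solutions.
- 0 is an eigenvalue.
- The columns are linearly dependent.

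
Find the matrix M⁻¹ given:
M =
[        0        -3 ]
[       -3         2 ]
det(M) = -9
M⁻¹ =
[     -2/9      -1/3 ]
[     -1/3         0 ]

For a 2×2 matrix M = [[a, b], [c, d]] with det(M) ≠ 0, M⁻¹ = (1/det(M)) * [[d, -b], [-c, a]].
det(M) = (0)*(2) - (-3)*(-3) = 0 - 9 = -9.
M⁻¹ = (1/-9) * [[2, 3], [3, 0]].
Dividing each entry by -9 and reducing:
M⁻¹ =
[     -2/9      -1/3 ]
[     -1/3         0 ]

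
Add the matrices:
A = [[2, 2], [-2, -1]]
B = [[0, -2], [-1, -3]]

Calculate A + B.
[[2, 0], [-3, -4]]

Add corresponding elements:
(2)+(0)=2
(2)+(-2)=0
(-2)+(-1)=-3
(-1)+(-3)=-4
A + B = [[2, 0], [-3, -4]]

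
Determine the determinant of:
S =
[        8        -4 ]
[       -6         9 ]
det(S) = 48

For a 2×2 matrix [[a, b], [c, d]], det = a*d - b*c.
det(S) = (8)*(9) - (-4)*(-6) = 72 - 24 = 48.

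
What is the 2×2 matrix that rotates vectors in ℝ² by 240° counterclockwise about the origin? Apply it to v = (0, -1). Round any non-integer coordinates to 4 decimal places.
R = [[-1/2, √3/2], [-√3/2, -1/2]]; R·v = (-0.8660, 0.5000)

A counterclockwise rotation by angle θ in ℝ² has matrix R(θ) = [[cos θ, -sin θ], [sin θ, cos θ]].
For θ = 240°: cos θ = -1/2, sin θ = -√3/2.
R(240°) = [[-1/2, √3/2], [-√3/2, -1/2]].
R·v = [-1/2·0 + (√3/2)·-1, -√3/2·0 + -1/2·-1] = (-0.8660, 0.5000).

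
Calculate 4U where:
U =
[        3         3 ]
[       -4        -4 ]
4U =
[       12        12 ]
[      -16       -16 ]

Scalar multiplication is elementwise: (4U)[i][j] = 4 * U[i][j].
  (4U)[0][0] = 4 * (3) = 12
  (4U)[0][1] = 4 * (3) = 12
  (4U)[1][0] = 4 * (-4) = -16
  (4U)[1][1] = 4 * (-4) = -16
4U =
[       12        12 ]
[      -16       -16 ]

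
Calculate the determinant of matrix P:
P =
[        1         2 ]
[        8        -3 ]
det(P) = -19

For a 2×2 matrix [[a, b], [c, d]], det = a*d - b*c.
det(P) = (1)*(-3) - (2)*(8) = -3 - 16 = -19.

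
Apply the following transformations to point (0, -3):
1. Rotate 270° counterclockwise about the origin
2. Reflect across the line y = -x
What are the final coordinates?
(0, 3)

Step 1: Rotate 270° → (-3, 0)
Step 2: Reflect across the line y = -x → (0, 3)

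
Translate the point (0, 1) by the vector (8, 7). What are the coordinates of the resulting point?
(8, 8)

Translation by (8, 7):
x' = 0 + 8 = 8
y' = 1 + 7 = 8
Homogeneous matrix: [[1, 0, 8], [0, 1, 7], [0, 0, 1]]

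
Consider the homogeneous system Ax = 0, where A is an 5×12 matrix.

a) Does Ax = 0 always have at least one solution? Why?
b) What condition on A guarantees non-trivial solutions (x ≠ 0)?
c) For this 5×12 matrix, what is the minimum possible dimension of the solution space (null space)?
a) Yes, x = 0 is always a solution. b) When A has linearly dependent columns (rank < n). c) Minimum nullity = 7.

a) x = 0 satisfies A·0 = 0, so the zero vector is always a solution.
b) Non-trivial solutions exist iff the columns of A are linearly dependent, equivalently rank(A) < n (the number of columns).
c) By rank-nullity, rank(A) + nullity(A) = n = 12. Since A has only 5 rows, rank(A) ≤ 5, so nullity(A) ≥ 12 - 5 = 7.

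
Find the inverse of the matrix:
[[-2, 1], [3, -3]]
[[-1, -1/3], [-1, -2/3]]

For [[a,b],[c,d]], inverse = (1/det)·[[d,-b],[-c,a]]
det = -2·-3 - 1·3 = 3
Inverse = (1/3)·[[-3, -1], [-3, -2]]
        = [[-1, -1/3], [-1, -2/3]]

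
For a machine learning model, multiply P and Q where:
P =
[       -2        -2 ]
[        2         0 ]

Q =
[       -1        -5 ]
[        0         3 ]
PQ =
[        2         4 ]
[       -2       -10 ]

Matrix multiplication: (PQ)[i][j] = sum over k of P[i][k] * Q[k][j].
  (PQ)[0][0] = (-2)*(-1) + (-2)*(0) = 2
  (PQ)[0][1] = (-2)*(-5) + (-2)*(3) = 4
  (PQ)[1][0] = (2)*(-1) + (0)*(0) = -2
  (PQ)[1][1] = (2)*(-5) + (0)*(3) = -10
PQ =
[        2         4 ]
[       -2       -10 ]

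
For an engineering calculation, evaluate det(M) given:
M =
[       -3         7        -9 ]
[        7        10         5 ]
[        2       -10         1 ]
det(M) = 651

Expand along row 0 (cofactor expansion): det(M) = a*(e*i - f*h) - b*(d*i - f*g) + c*(d*h - e*g), where the 3×3 is [[a, b, c], [d, e, f], [g, h, i]].
Minor M_00 = (10)*(1) - (5)*(-10) = 10 + 50 = 60.
Minor M_01 = (7)*(1) - (5)*(2) = 7 - 10 = -3.
Minor M_02 = (7)*(-10) - (10)*(2) = -70 - 20 = -90.
det(M) = (-3)*(60) - (7)*(-3) + (-9)*(-90) = -180 + 21 + 810 = 651.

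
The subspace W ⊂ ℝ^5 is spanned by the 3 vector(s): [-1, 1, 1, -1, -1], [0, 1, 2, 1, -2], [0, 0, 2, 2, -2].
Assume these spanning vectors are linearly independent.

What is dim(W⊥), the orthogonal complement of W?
dim(W⊥) = 2

For any subspace W of ℝ^n, dim(W) + dim(W⊥) = n (the whole-space dimension).
Here the given 3 vectors are linearly independent, so dim(W) = 3.
Thus dim(W⊥) = n - dim(W) = 5 - 3 = 2.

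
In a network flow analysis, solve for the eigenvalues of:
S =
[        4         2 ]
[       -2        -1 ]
λ = 0, 3

Solve det(S - λI) = 0. For a 2×2 matrix the characteristic equation is λ² - (trace)λ + det = 0.
trace(S) = a + d = 4 - 1 = 3.
det(S) = a*d - b*c = (4)*(-1) - (2)*(-2) = -4 + 4 = 0.
Characteristic equation: λ² - (3)λ + (0) = 0.
Discriminant = (3)² - 4*(0) = 9 - 0 = 9.
λ = (3 ± √9) / 2 = (3 ± 3) / 2 = 0, 3.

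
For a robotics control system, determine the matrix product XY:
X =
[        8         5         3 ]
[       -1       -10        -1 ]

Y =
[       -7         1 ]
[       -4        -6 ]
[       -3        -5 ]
XY =
[      -85       -37 ]
[       50        64 ]

Matrix multiplication: (XY)[i][j] = sum over k of X[i][k] * Y[k][j].
  (XY)[0][0] = (8)*(-7) + (5)*(-4) + (3)*(-3) = -85
  (XY)[0][1] = (8)*(1) + (5)*(-6) + (3)*(-5) = -37
  (XY)[1][0] = (-1)*(-7) + (-10)*(-4) + (-1)*(-3) = 50
  (XY)[1][1] = (-1)*(1) + (-10)*(-6) + (-1)*(-5) = 64
XY =
[      -85       -37 ]
[       50        64 ]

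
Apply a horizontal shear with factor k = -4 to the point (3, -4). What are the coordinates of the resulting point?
(19, -4)

Shear matrix for horizontal shear with factor k = -4:
[[1, -4], [0, 1]]
Result: (3, -4) → (19, -4)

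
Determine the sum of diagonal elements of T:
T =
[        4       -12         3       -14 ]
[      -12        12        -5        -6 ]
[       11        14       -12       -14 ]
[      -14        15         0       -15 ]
tr(T) = 4 + 12 - 12 - 15 = -11

The trace of a square matrix is the sum of its diagonal entries.
Diagonal entries of T: T[0][0] = 4, T[1][1] = 12, T[2][2] = -12, T[3][3] = -15.
tr(T) = 4 + 12 - 12 - 15 = -11.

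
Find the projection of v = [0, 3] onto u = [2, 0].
[0, 0]

The projection of v onto u is proj_u(v) = ((v·u) / (u·u)) · u.
v·u = (0)*(2) + (3)*(0) = 0.
u·u = (2)*(2) + (0)*(0) = 4.
coefficient = 0 / 4 = 0.
proj_u(v) = 0 · [2, 0] = [0, 0].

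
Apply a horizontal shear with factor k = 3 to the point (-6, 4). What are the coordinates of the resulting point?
(6, 4)

Shear matrix for horizontal shear with factor k = 3:
[[1, 3], [0, 1]]
Result: (-6, 4) → (6, 4)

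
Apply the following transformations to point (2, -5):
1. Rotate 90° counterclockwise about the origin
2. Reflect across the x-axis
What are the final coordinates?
(5, -2)

Step 1: Rotate 90° → (5, 2)
Step 2: Reflect across the x-axis → (5, -2)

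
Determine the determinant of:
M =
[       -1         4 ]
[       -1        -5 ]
det(M) = 9

For a 2×2 matrix [[a, b], [c, d]], det = a*d - b*c.
det(M) = (-1)*(-5) - (4)*(-1) = 5 + 4 = 9.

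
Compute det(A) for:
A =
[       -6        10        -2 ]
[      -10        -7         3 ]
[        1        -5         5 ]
det(A) = 536

Expand along row 0 (cofactor expansion): det(A) = a*(e*i - f*h) - b*(d*i - f*g) + c*(d*h - e*g), where the 3×3 is [[a, b, c], [d, e, f], [g, h, i]].
Minor M_00 = (-7)*(5) - (3)*(-5) = -35 + 15 = -20.
Minor M_01 = (-10)*(5) - (3)*(1) = -50 - 3 = -53.
Minor M_02 = (-10)*(-5) - (-7)*(1) = 50 + 7 = 57.
det(A) = (-6)*(-20) - (10)*(-53) + (-2)*(57) = 120 + 530 - 114 = 536.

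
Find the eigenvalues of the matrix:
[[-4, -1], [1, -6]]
λ = -5 and λ = -5

Characteristic equation: det(A - λI) = 0
λ² - (trace)λ + (det) = 0
λ² - (-10)λ + (25) = 0
λ² + 10λ + 25 = 0
Solving: λ = -5, -5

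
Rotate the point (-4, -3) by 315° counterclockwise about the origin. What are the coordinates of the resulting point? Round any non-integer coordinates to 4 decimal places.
(-4.9497, 0.7071)

Rotation matrix R(θ) = [[cos θ, -sin θ], [sin θ, cos θ]]; for θ = 315°:
R = [[√2/2, √2/2], [-√2/2, √2/2]]
Result: R × [-4, -3]ᵀ = [√2/2·-4 + (√2/2)·-3, -√2/2·-4 + (√2/2)·-3]ᵀ = (-4.9497, 0.7071)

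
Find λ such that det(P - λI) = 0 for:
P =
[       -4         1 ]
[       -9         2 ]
λ = -1, -1

Solve det(P - λI) = 0. For a 2×2 matrix the characteristic equation is λ² - (trace)λ + det = 0.
trace(P) = a + d = -4 + 2 = -2.
det(P) = a*d - b*c = (-4)*(2) - (1)*(-9) = -8 + 9 = 1.
Characteristic equation: λ² - (-2)λ + (1) = 0.
Discriminant = (-2)² - 4*(1) = 4 - 4 = 0.
λ = (-2 ± √0) / 2 = (-2 ± 0) / 2 = -1, -1.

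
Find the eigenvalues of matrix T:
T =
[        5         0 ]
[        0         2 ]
λ = 2, 5

Solve det(T - λI) = 0. For a 2×2 matrix the characteristic equation is λ² - (trace)λ + det = 0.
trace(T) = a + d = 5 + 2 = 7.
det(T) = a*d - b*c = (5)*(2) - (0)*(0) = 10 - 0 = 10.
Characteristic equation: λ² - (7)λ + (10) = 0.
Discriminant = (7)² - 4*(10) = 49 - 40 = 9.
λ = (7 ± √9) / 2 = (7 ± 3) / 2 = 2, 5.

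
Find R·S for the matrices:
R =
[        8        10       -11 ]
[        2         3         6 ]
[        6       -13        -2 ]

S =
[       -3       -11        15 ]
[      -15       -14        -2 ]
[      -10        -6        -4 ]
RS =
[      -64      -162       144 ]
[     -111      -100         0 ]
[      197       128       124 ]

Matrix multiplication: (RS)[i][j] = sum over k of R[i][k] * S[k][j].
  (RS)[0][0] = (8)*(-3) + (10)*(-15) + (-11)*(-10) = -64
  (RS)[0][1] = (8)*(-11) + (10)*(-14) + (-11)*(-6) = -162
  (RS)[0][2] = (8)*(15) + (10)*(-2) + (-11)*(-4) = 144
  (RS)[1][0] = (2)*(-3) + (3)*(-15) + (6)*(-10) = -111
  (RS)[1][1] = (2)*(-11) + (3)*(-14) + (6)*(-6) = -100
  (RS)[1][2] = (2)*(15) + (3)*(-2) + (6)*(-4) = 0
  (RS)[2][0] = (6)*(-3) + (-13)*(-15) + (-2)*(-10) = 197
  (RS)[2][1] = (6)*(-11) + (-13)*(-14) + (-2)*(-6) = 128
  (RS)[2][2] = (6)*(15) + (-13)*(-2) + (-2)*(-4) = 124
RS =
[      -64      -162       144 ]
[     -111      -100         0 ]
[      197       128       124 ]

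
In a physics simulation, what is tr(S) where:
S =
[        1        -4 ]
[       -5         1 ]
tr(S) = 1 + 1 = 2

The trace of a square matrix is the sum of its diagonal entries.
Diagonal entries of S: S[0][0] = 1, S[1][1] = 1.
tr(S) = 1 + 1 = 2.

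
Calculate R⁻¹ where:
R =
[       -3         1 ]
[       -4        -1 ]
det(R) = 7
R⁻¹ =
[     -1/7      -1/7 ]
[      4/7      -3/7 ]

For a 2×2 matrix R = [[a, b], [c, d]] with det(R) ≠ 0, R⁻¹ = (1/det(R)) * [[d, -b], [-c, a]].
det(R) = (-3)*(-1) - (1)*(-4) = 3 + 4 = 7.
R⁻¹ = (1/7) * [[-1, -1], [4, -3]].
Dividing each entry by 7 and reducing:
R⁻¹ =
[     -1/7      -1/7 ]
[      4/7      -3/7 ]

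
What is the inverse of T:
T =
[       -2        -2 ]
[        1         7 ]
det(T) = -12
T⁻¹ =
[    -7/12      -1/6 ]
[     1/12       1/6 ]

For a 2×2 matrix T = [[a, b], [c, d]] with det(T) ≠ 0, T⁻¹ = (1/det(T)) * [[d, -b], [-c, a]].
det(T) = (-2)*(7) - (-2)*(1) = -14 + 2 = -12.
T⁻¹ = (1/-12) * [[7, 2], [-1, -2]].
Dividing each entry by -12 and reducing:
T⁻¹ =
[    -7/12      -1/6 ]
[     1/12       1/6 ]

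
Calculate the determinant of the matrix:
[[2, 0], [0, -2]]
-4

For a 2×2 matrix [[a, b], [c, d]], det = ad - bc
det = (2)(-2) - (0)(0) = -4 - 0 = -4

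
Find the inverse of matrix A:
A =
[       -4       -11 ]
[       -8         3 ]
det(A) = -100
A⁻¹ =
[   -3/100   -11/100 ]
[    -2/25      1/25 ]

For a 2×2 matrix A = [[a, b], [c, d]] with det(A) ≠ 0, A⁻¹ = (1/det(A)) * [[d, -b], [-c, a]].
det(A) = (-4)*(3) - (-11)*(-8) = -12 - 88 = -100.
A⁻¹ = (1/-100) * [[3, 11], [8, -4]].
Dividing each entry by -100 and reducing:
A⁻¹ =
[   -3/100   -11/100 ]
[    -2/25      1/25 ]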